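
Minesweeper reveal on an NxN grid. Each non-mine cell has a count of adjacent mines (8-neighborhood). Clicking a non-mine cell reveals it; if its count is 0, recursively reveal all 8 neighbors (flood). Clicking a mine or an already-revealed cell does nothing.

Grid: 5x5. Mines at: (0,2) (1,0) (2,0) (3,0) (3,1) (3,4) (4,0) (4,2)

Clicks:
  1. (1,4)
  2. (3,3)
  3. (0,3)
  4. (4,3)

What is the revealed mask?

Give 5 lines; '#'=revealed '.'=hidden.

Answer: ...##
...##
...##
...#.
...#.

Derivation:
Click 1 (1,4) count=0: revealed 6 new [(0,3) (0,4) (1,3) (1,4) (2,3) (2,4)] -> total=6
Click 2 (3,3) count=2: revealed 1 new [(3,3)] -> total=7
Click 3 (0,3) count=1: revealed 0 new [(none)] -> total=7
Click 4 (4,3) count=2: revealed 1 new [(4,3)] -> total=8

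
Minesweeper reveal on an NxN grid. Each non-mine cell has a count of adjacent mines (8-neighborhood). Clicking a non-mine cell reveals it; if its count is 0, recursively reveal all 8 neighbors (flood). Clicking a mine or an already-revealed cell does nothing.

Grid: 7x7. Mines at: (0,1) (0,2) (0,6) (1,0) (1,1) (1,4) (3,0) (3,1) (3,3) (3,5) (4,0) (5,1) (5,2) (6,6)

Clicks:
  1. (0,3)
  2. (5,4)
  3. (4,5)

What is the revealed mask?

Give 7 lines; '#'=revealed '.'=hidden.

Answer: ...#...
.......
.......
.......
...###.
...###.
...###.

Derivation:
Click 1 (0,3) count=2: revealed 1 new [(0,3)] -> total=1
Click 2 (5,4) count=0: revealed 9 new [(4,3) (4,4) (4,5) (5,3) (5,4) (5,5) (6,3) (6,4) (6,5)] -> total=10
Click 3 (4,5) count=1: revealed 0 new [(none)] -> total=10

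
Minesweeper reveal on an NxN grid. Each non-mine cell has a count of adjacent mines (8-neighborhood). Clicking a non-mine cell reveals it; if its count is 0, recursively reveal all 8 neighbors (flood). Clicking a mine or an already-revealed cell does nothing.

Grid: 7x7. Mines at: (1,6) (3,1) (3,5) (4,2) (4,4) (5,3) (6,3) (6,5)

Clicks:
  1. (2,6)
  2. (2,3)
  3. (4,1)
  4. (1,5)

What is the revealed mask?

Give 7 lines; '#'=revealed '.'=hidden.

Answer: ######.
######.
#######
..###..
.#.....
.......
.......

Derivation:
Click 1 (2,6) count=2: revealed 1 new [(2,6)] -> total=1
Click 2 (2,3) count=0: revealed 21 new [(0,0) (0,1) (0,2) (0,3) (0,4) (0,5) (1,0) (1,1) (1,2) (1,3) (1,4) (1,5) (2,0) (2,1) (2,2) (2,3) (2,4) (2,5) (3,2) (3,3) (3,4)] -> total=22
Click 3 (4,1) count=2: revealed 1 new [(4,1)] -> total=23
Click 4 (1,5) count=1: revealed 0 new [(none)] -> total=23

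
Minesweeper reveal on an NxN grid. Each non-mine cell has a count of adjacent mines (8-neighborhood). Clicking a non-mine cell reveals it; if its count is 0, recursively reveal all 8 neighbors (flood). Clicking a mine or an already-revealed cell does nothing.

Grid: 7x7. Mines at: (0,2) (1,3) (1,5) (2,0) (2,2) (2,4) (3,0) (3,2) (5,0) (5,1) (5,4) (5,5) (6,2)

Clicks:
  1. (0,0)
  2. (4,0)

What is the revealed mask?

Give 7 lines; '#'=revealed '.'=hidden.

Click 1 (0,0) count=0: revealed 4 new [(0,0) (0,1) (1,0) (1,1)] -> total=4
Click 2 (4,0) count=3: revealed 1 new [(4,0)] -> total=5

Answer: ##.....
##.....
.......
.......
#......
.......
.......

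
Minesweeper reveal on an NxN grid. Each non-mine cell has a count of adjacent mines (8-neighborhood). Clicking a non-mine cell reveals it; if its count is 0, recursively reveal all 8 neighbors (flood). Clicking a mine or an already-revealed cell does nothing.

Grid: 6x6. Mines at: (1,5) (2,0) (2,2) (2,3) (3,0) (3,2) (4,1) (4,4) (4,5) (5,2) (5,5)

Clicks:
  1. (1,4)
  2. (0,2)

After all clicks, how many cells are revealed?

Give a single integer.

Click 1 (1,4) count=2: revealed 1 new [(1,4)] -> total=1
Click 2 (0,2) count=0: revealed 9 new [(0,0) (0,1) (0,2) (0,3) (0,4) (1,0) (1,1) (1,2) (1,3)] -> total=10

Answer: 10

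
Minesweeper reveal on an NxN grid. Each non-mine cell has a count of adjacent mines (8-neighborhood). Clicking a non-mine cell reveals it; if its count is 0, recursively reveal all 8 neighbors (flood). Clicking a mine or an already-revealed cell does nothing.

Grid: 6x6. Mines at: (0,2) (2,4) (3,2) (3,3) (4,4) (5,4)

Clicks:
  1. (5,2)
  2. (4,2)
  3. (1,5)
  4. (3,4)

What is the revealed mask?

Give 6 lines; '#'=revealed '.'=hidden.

Click 1 (5,2) count=0: revealed 16 new [(0,0) (0,1) (1,0) (1,1) (2,0) (2,1) (3,0) (3,1) (4,0) (4,1) (4,2) (4,3) (5,0) (5,1) (5,2) (5,3)] -> total=16
Click 2 (4,2) count=2: revealed 0 new [(none)] -> total=16
Click 3 (1,5) count=1: revealed 1 new [(1,5)] -> total=17
Click 4 (3,4) count=3: revealed 1 new [(3,4)] -> total=18

Answer: ##....
##...#
##....
##..#.
####..
####..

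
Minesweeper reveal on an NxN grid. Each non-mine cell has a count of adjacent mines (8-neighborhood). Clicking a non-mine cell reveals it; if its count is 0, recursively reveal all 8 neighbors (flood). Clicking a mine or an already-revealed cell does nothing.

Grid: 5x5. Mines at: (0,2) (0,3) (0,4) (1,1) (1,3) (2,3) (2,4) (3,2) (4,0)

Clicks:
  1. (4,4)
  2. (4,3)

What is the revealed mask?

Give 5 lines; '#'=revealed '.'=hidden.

Answer: .....
.....
.....
...##
...##

Derivation:
Click 1 (4,4) count=0: revealed 4 new [(3,3) (3,4) (4,3) (4,4)] -> total=4
Click 2 (4,3) count=1: revealed 0 new [(none)] -> total=4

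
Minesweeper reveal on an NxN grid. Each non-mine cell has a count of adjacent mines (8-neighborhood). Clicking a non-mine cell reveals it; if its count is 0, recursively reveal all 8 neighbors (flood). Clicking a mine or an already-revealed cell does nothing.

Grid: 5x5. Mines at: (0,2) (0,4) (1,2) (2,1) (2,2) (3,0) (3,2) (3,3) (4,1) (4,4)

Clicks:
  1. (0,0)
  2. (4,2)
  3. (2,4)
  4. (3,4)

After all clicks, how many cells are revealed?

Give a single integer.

Click 1 (0,0) count=0: revealed 4 new [(0,0) (0,1) (1,0) (1,1)] -> total=4
Click 2 (4,2) count=3: revealed 1 new [(4,2)] -> total=5
Click 3 (2,4) count=1: revealed 1 new [(2,4)] -> total=6
Click 4 (3,4) count=2: revealed 1 new [(3,4)] -> total=7

Answer: 7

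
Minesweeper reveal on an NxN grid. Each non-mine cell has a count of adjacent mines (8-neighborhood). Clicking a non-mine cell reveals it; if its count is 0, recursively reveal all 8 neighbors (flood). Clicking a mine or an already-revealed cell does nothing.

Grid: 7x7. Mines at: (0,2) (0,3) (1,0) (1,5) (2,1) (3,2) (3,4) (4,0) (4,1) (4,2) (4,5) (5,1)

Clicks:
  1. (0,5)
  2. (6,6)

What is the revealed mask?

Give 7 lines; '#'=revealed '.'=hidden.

Click 1 (0,5) count=1: revealed 1 new [(0,5)] -> total=1
Click 2 (6,6) count=0: revealed 10 new [(5,2) (5,3) (5,4) (5,5) (5,6) (6,2) (6,3) (6,4) (6,5) (6,6)] -> total=11

Answer: .....#.
.......
.......
.......
.......
..#####
..#####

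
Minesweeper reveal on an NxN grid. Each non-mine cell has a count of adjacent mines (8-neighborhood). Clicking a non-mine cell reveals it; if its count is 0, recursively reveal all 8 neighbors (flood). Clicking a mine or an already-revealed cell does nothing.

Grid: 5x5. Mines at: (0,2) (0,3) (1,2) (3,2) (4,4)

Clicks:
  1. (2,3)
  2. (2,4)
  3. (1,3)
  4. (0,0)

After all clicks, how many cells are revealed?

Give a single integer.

Answer: 16

Derivation:
Click 1 (2,3) count=2: revealed 1 new [(2,3)] -> total=1
Click 2 (2,4) count=0: revealed 5 new [(1,3) (1,4) (2,4) (3,3) (3,4)] -> total=6
Click 3 (1,3) count=3: revealed 0 new [(none)] -> total=6
Click 4 (0,0) count=0: revealed 10 new [(0,0) (0,1) (1,0) (1,1) (2,0) (2,1) (3,0) (3,1) (4,0) (4,1)] -> total=16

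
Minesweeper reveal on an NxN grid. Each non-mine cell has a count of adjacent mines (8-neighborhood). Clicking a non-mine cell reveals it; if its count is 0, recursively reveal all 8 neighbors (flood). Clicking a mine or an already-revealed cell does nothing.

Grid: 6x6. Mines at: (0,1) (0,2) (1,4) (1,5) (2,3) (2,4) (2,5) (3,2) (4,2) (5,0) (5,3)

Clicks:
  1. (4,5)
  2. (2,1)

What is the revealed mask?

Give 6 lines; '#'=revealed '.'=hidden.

Answer: ......
......
.#....
....##
....##
....##

Derivation:
Click 1 (4,5) count=0: revealed 6 new [(3,4) (3,5) (4,4) (4,5) (5,4) (5,5)] -> total=6
Click 2 (2,1) count=1: revealed 1 new [(2,1)] -> total=7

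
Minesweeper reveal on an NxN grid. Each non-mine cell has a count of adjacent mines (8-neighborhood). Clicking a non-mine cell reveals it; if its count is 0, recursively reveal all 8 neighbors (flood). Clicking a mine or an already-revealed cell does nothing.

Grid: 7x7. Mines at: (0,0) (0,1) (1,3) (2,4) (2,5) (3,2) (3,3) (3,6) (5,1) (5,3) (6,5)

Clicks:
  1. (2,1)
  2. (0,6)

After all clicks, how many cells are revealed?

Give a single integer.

Answer: 7

Derivation:
Click 1 (2,1) count=1: revealed 1 new [(2,1)] -> total=1
Click 2 (0,6) count=0: revealed 6 new [(0,4) (0,5) (0,6) (1,4) (1,5) (1,6)] -> total=7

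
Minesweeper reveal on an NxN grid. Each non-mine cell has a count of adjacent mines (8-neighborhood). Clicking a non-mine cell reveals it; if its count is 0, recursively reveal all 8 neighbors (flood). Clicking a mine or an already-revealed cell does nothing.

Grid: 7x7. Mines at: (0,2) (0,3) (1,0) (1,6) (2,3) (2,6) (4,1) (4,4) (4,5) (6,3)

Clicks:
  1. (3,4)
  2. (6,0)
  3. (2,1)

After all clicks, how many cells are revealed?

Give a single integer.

Click 1 (3,4) count=3: revealed 1 new [(3,4)] -> total=1
Click 2 (6,0) count=0: revealed 6 new [(5,0) (5,1) (5,2) (6,0) (6,1) (6,2)] -> total=7
Click 3 (2,1) count=1: revealed 1 new [(2,1)] -> total=8

Answer: 8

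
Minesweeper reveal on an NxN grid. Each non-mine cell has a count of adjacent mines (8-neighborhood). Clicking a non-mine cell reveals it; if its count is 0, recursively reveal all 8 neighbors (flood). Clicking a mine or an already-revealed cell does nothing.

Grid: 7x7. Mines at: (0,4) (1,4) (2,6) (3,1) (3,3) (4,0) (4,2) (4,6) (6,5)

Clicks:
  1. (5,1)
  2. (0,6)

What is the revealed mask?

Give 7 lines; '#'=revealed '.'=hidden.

Answer: .....##
.....##
.......
.......
.......
.#.....
.......

Derivation:
Click 1 (5,1) count=2: revealed 1 new [(5,1)] -> total=1
Click 2 (0,6) count=0: revealed 4 new [(0,5) (0,6) (1,5) (1,6)] -> total=5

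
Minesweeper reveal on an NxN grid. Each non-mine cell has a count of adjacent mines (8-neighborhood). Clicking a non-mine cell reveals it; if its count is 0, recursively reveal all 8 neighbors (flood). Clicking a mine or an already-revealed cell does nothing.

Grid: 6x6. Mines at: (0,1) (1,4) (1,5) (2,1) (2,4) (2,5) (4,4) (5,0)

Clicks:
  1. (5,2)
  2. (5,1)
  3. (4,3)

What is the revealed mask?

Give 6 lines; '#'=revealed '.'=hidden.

Click 1 (5,2) count=0: revealed 9 new [(3,1) (3,2) (3,3) (4,1) (4,2) (4,3) (5,1) (5,2) (5,3)] -> total=9
Click 2 (5,1) count=1: revealed 0 new [(none)] -> total=9
Click 3 (4,3) count=1: revealed 0 new [(none)] -> total=9

Answer: ......
......
......
.###..
.###..
.###..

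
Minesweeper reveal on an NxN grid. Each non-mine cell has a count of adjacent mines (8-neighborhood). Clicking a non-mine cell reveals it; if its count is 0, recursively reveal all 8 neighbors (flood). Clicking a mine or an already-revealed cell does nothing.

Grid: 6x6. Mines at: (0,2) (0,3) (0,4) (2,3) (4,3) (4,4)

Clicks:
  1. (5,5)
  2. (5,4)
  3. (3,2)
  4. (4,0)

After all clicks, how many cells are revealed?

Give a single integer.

Click 1 (5,5) count=1: revealed 1 new [(5,5)] -> total=1
Click 2 (5,4) count=2: revealed 1 new [(5,4)] -> total=2
Click 3 (3,2) count=2: revealed 1 new [(3,2)] -> total=3
Click 4 (4,0) count=0: revealed 16 new [(0,0) (0,1) (1,0) (1,1) (1,2) (2,0) (2,1) (2,2) (3,0) (3,1) (4,0) (4,1) (4,2) (5,0) (5,1) (5,2)] -> total=19

Answer: 19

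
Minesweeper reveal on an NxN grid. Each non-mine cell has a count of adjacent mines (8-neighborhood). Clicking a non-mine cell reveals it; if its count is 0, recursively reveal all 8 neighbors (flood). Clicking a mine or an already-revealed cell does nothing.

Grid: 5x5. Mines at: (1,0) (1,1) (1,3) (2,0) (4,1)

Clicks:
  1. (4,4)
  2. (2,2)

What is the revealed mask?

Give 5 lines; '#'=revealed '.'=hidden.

Click 1 (4,4) count=0: revealed 9 new [(2,2) (2,3) (2,4) (3,2) (3,3) (3,4) (4,2) (4,3) (4,4)] -> total=9
Click 2 (2,2) count=2: revealed 0 new [(none)] -> total=9

Answer: .....
.....
..###
..###
..###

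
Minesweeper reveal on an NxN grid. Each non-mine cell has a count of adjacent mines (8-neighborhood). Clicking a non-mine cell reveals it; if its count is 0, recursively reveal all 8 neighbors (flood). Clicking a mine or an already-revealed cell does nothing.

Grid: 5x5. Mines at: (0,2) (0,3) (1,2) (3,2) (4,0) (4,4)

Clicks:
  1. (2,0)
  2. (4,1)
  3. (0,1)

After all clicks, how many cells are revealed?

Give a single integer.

Answer: 9

Derivation:
Click 1 (2,0) count=0: revealed 8 new [(0,0) (0,1) (1,0) (1,1) (2,0) (2,1) (3,0) (3,1)] -> total=8
Click 2 (4,1) count=2: revealed 1 new [(4,1)] -> total=9
Click 3 (0,1) count=2: revealed 0 new [(none)] -> total=9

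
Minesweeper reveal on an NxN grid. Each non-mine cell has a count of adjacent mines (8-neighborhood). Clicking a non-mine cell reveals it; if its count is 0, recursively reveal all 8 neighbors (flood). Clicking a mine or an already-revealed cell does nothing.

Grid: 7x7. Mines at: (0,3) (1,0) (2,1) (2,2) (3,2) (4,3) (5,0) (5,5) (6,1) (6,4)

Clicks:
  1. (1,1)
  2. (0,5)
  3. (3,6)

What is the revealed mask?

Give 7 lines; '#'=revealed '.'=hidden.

Answer: ....###
.#.####
...####
...####
....###
.......
.......

Derivation:
Click 1 (1,1) count=3: revealed 1 new [(1,1)] -> total=1
Click 2 (0,5) count=0: revealed 18 new [(0,4) (0,5) (0,6) (1,3) (1,4) (1,5) (1,6) (2,3) (2,4) (2,5) (2,6) (3,3) (3,4) (3,5) (3,6) (4,4) (4,5) (4,6)] -> total=19
Click 3 (3,6) count=0: revealed 0 new [(none)] -> total=19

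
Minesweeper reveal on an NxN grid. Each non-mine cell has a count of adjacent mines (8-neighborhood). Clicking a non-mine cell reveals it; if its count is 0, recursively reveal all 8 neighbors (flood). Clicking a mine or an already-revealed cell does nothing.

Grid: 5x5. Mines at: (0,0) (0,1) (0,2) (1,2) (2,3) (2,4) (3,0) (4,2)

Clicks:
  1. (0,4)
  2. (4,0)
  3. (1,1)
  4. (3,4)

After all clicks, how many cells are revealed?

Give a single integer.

Answer: 7

Derivation:
Click 1 (0,4) count=0: revealed 4 new [(0,3) (0,4) (1,3) (1,4)] -> total=4
Click 2 (4,0) count=1: revealed 1 new [(4,0)] -> total=5
Click 3 (1,1) count=4: revealed 1 new [(1,1)] -> total=6
Click 4 (3,4) count=2: revealed 1 new [(3,4)] -> total=7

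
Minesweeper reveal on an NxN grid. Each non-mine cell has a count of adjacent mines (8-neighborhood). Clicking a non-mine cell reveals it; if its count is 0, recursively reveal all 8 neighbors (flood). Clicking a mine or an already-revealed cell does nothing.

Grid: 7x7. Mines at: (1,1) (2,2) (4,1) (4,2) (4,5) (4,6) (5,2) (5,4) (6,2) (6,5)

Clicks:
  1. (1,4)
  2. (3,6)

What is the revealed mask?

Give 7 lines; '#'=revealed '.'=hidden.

Answer: ..#####
..#####
...####
...####
.......
.......
.......

Derivation:
Click 1 (1,4) count=0: revealed 18 new [(0,2) (0,3) (0,4) (0,5) (0,6) (1,2) (1,3) (1,4) (1,5) (1,6) (2,3) (2,4) (2,5) (2,6) (3,3) (3,4) (3,5) (3,6)] -> total=18
Click 2 (3,6) count=2: revealed 0 new [(none)] -> total=18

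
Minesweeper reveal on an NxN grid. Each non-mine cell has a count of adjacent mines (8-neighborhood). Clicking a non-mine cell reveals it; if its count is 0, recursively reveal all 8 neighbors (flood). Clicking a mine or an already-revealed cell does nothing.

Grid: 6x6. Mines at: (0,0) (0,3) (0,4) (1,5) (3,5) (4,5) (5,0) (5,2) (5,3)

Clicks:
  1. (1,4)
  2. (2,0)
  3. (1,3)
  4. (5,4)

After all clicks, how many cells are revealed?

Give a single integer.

Click 1 (1,4) count=3: revealed 1 new [(1,4)] -> total=1
Click 2 (2,0) count=0: revealed 19 new [(1,0) (1,1) (1,2) (1,3) (2,0) (2,1) (2,2) (2,3) (2,4) (3,0) (3,1) (3,2) (3,3) (3,4) (4,0) (4,1) (4,2) (4,3) (4,4)] -> total=20
Click 3 (1,3) count=2: revealed 0 new [(none)] -> total=20
Click 4 (5,4) count=2: revealed 1 new [(5,4)] -> total=21

Answer: 21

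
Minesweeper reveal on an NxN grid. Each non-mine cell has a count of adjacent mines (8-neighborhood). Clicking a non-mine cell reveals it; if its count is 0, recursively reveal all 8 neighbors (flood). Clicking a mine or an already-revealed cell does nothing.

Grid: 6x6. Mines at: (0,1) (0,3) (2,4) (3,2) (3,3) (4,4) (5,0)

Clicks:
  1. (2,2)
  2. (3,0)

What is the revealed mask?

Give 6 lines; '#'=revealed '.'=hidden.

Answer: ......
##....
###...
##....
##....
......

Derivation:
Click 1 (2,2) count=2: revealed 1 new [(2,2)] -> total=1
Click 2 (3,0) count=0: revealed 8 new [(1,0) (1,1) (2,0) (2,1) (3,0) (3,1) (4,0) (4,1)] -> total=9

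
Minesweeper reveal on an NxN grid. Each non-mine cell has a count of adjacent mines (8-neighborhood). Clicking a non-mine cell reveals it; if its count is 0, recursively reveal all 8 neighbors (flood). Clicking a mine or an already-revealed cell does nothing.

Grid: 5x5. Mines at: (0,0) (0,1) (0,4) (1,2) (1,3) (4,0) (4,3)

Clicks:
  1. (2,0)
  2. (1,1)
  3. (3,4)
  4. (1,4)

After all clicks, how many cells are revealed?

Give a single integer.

Answer: 8

Derivation:
Click 1 (2,0) count=0: revealed 6 new [(1,0) (1,1) (2,0) (2,1) (3,0) (3,1)] -> total=6
Click 2 (1,1) count=3: revealed 0 new [(none)] -> total=6
Click 3 (3,4) count=1: revealed 1 new [(3,4)] -> total=7
Click 4 (1,4) count=2: revealed 1 new [(1,4)] -> total=8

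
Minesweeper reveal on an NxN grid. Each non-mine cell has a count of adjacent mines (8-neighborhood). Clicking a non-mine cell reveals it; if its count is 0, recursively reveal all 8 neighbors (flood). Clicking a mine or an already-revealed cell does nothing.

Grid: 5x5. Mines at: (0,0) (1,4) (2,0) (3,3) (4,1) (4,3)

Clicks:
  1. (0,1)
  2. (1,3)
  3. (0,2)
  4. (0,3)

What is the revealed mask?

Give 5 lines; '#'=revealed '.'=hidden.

Click 1 (0,1) count=1: revealed 1 new [(0,1)] -> total=1
Click 2 (1,3) count=1: revealed 1 new [(1,3)] -> total=2
Click 3 (0,2) count=0: revealed 7 new [(0,2) (0,3) (1,1) (1,2) (2,1) (2,2) (2,3)] -> total=9
Click 4 (0,3) count=1: revealed 0 new [(none)] -> total=9

Answer: .###.
.###.
.###.
.....
.....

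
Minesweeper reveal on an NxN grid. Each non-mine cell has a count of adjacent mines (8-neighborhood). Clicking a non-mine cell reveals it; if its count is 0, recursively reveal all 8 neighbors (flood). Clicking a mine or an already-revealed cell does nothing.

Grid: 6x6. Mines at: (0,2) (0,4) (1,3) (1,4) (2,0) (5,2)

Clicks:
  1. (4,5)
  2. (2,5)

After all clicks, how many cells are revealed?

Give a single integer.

Click 1 (4,5) count=0: revealed 18 new [(2,1) (2,2) (2,3) (2,4) (2,5) (3,1) (3,2) (3,3) (3,4) (3,5) (4,1) (4,2) (4,3) (4,4) (4,5) (5,3) (5,4) (5,5)] -> total=18
Click 2 (2,5) count=1: revealed 0 new [(none)] -> total=18

Answer: 18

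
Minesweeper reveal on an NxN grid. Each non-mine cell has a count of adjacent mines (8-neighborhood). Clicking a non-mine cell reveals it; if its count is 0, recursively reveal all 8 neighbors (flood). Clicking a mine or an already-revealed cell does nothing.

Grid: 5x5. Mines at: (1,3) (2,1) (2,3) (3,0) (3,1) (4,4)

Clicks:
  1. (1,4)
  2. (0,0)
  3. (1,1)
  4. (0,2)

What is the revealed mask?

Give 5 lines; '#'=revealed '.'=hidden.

Answer: ###..
###.#
.....
.....
.....

Derivation:
Click 1 (1,4) count=2: revealed 1 new [(1,4)] -> total=1
Click 2 (0,0) count=0: revealed 6 new [(0,0) (0,1) (0,2) (1,0) (1,1) (1,2)] -> total=7
Click 3 (1,1) count=1: revealed 0 new [(none)] -> total=7
Click 4 (0,2) count=1: revealed 0 new [(none)] -> total=7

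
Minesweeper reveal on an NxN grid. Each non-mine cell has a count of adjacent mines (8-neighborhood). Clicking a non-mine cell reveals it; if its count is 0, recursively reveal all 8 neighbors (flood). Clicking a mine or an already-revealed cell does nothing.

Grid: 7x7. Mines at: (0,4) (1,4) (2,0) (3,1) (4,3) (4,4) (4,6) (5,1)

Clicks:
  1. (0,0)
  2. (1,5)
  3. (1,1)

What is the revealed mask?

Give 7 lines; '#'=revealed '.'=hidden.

Click 1 (0,0) count=0: revealed 11 new [(0,0) (0,1) (0,2) (0,3) (1,0) (1,1) (1,2) (1,3) (2,1) (2,2) (2,3)] -> total=11
Click 2 (1,5) count=2: revealed 1 new [(1,5)] -> total=12
Click 3 (1,1) count=1: revealed 0 new [(none)] -> total=12

Answer: ####...
####.#.
.###...
.......
.......
.......
.......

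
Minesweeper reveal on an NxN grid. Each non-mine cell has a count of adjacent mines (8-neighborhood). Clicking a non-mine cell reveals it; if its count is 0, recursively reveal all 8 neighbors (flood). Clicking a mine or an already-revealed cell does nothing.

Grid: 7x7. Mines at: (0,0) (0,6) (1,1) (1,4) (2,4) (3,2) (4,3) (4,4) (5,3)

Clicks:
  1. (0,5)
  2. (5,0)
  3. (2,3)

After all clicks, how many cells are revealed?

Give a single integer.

Click 1 (0,5) count=2: revealed 1 new [(0,5)] -> total=1
Click 2 (5,0) count=0: revealed 13 new [(2,0) (2,1) (3,0) (3,1) (4,0) (4,1) (4,2) (5,0) (5,1) (5,2) (6,0) (6,1) (6,2)] -> total=14
Click 3 (2,3) count=3: revealed 1 new [(2,3)] -> total=15

Answer: 15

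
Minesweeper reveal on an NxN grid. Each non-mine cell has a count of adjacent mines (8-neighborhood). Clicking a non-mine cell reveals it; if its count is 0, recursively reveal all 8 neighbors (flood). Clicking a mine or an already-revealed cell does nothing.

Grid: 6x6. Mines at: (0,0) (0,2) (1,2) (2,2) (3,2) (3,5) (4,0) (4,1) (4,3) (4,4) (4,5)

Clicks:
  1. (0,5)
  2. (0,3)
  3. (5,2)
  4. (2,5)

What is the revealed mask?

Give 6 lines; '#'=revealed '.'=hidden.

Click 1 (0,5) count=0: revealed 9 new [(0,3) (0,4) (0,5) (1,3) (1,4) (1,5) (2,3) (2,4) (2,5)] -> total=9
Click 2 (0,3) count=2: revealed 0 new [(none)] -> total=9
Click 3 (5,2) count=2: revealed 1 new [(5,2)] -> total=10
Click 4 (2,5) count=1: revealed 0 new [(none)] -> total=10

Answer: ...###
...###
...###
......
......
..#...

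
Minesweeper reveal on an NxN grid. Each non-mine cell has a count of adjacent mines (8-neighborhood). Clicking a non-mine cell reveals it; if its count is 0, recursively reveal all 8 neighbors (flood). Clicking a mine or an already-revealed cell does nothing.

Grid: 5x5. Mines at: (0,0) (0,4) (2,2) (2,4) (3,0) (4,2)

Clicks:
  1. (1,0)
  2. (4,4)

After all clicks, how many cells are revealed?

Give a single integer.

Click 1 (1,0) count=1: revealed 1 new [(1,0)] -> total=1
Click 2 (4,4) count=0: revealed 4 new [(3,3) (3,4) (4,3) (4,4)] -> total=5

Answer: 5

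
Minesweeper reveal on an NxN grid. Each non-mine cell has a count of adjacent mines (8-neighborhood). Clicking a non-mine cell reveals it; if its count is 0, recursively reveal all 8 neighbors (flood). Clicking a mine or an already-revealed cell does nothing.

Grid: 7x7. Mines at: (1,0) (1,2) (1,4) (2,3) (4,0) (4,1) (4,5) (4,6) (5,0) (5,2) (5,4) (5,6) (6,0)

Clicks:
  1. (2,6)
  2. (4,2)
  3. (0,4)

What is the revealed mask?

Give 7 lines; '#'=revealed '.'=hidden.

Click 1 (2,6) count=0: revealed 8 new [(0,5) (0,6) (1,5) (1,6) (2,5) (2,6) (3,5) (3,6)] -> total=8
Click 2 (4,2) count=2: revealed 1 new [(4,2)] -> total=9
Click 3 (0,4) count=1: revealed 1 new [(0,4)] -> total=10

Answer: ....###
.....##
.....##
.....##
..#....
.......
.......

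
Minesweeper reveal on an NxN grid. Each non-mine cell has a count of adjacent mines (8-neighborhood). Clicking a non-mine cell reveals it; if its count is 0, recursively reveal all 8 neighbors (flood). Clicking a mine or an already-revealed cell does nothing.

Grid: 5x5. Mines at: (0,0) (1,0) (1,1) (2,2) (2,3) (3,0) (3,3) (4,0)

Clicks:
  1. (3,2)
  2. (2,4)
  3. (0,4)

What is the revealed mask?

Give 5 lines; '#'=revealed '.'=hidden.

Answer: ..###
..###
....#
..#..
.....

Derivation:
Click 1 (3,2) count=3: revealed 1 new [(3,2)] -> total=1
Click 2 (2,4) count=2: revealed 1 new [(2,4)] -> total=2
Click 3 (0,4) count=0: revealed 6 new [(0,2) (0,3) (0,4) (1,2) (1,3) (1,4)] -> total=8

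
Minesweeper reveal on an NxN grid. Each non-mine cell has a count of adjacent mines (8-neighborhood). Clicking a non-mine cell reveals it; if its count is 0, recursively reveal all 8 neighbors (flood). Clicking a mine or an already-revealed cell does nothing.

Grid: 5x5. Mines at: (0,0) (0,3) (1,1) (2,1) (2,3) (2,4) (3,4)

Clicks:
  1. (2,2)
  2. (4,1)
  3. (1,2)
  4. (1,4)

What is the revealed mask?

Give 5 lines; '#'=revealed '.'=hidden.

Click 1 (2,2) count=3: revealed 1 new [(2,2)] -> total=1
Click 2 (4,1) count=0: revealed 8 new [(3,0) (3,1) (3,2) (3,3) (4,0) (4,1) (4,2) (4,3)] -> total=9
Click 3 (1,2) count=4: revealed 1 new [(1,2)] -> total=10
Click 4 (1,4) count=3: revealed 1 new [(1,4)] -> total=11

Answer: .....
..#.#
..#..
####.
####.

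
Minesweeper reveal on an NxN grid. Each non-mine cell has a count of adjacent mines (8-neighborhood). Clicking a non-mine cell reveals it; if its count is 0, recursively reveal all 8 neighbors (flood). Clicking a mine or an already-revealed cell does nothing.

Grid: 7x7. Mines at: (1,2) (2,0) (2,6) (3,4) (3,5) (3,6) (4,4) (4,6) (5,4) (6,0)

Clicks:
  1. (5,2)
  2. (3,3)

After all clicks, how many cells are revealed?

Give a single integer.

Answer: 18

Derivation:
Click 1 (5,2) count=0: revealed 18 new [(2,1) (2,2) (2,3) (3,0) (3,1) (3,2) (3,3) (4,0) (4,1) (4,2) (4,3) (5,0) (5,1) (5,2) (5,3) (6,1) (6,2) (6,3)] -> total=18
Click 2 (3,3) count=2: revealed 0 new [(none)] -> total=18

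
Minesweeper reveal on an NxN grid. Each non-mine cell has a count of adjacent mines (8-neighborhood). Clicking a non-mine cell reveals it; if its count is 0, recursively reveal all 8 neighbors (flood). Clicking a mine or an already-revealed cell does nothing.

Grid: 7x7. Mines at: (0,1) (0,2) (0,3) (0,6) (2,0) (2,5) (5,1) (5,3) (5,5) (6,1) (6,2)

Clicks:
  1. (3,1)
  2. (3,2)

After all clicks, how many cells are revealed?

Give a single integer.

Click 1 (3,1) count=1: revealed 1 new [(3,1)] -> total=1
Click 2 (3,2) count=0: revealed 15 new [(1,1) (1,2) (1,3) (1,4) (2,1) (2,2) (2,3) (2,4) (3,2) (3,3) (3,4) (4,1) (4,2) (4,3) (4,4)] -> total=16

Answer: 16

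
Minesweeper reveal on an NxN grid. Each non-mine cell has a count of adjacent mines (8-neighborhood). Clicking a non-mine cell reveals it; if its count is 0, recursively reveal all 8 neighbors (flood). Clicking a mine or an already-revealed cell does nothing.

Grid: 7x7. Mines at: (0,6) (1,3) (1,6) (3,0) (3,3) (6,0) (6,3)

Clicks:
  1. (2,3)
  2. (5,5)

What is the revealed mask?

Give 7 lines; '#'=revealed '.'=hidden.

Answer: .......
.......
...####
....###
....###
....###
....###

Derivation:
Click 1 (2,3) count=2: revealed 1 new [(2,3)] -> total=1
Click 2 (5,5) count=0: revealed 15 new [(2,4) (2,5) (2,6) (3,4) (3,5) (3,6) (4,4) (4,5) (4,6) (5,4) (5,5) (5,6) (6,4) (6,5) (6,6)] -> total=16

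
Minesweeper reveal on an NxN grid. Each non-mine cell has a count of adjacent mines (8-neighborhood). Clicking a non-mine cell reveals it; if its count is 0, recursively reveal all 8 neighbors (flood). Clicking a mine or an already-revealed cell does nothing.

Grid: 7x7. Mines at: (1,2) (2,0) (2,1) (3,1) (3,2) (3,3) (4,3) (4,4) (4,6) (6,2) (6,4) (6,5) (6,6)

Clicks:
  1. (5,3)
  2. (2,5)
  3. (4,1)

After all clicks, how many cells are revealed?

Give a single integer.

Click 1 (5,3) count=4: revealed 1 new [(5,3)] -> total=1
Click 2 (2,5) count=0: revealed 15 new [(0,3) (0,4) (0,5) (0,6) (1,3) (1,4) (1,5) (1,6) (2,3) (2,4) (2,5) (2,6) (3,4) (3,5) (3,6)] -> total=16
Click 3 (4,1) count=2: revealed 1 new [(4,1)] -> total=17

Answer: 17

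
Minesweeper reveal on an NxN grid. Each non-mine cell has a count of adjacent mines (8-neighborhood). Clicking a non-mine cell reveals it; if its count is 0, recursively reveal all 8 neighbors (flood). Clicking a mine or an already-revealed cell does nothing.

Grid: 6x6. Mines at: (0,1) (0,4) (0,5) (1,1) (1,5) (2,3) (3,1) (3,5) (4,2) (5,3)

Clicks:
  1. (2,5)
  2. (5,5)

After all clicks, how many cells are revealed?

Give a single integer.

Click 1 (2,5) count=2: revealed 1 new [(2,5)] -> total=1
Click 2 (5,5) count=0: revealed 4 new [(4,4) (4,5) (5,4) (5,5)] -> total=5

Answer: 5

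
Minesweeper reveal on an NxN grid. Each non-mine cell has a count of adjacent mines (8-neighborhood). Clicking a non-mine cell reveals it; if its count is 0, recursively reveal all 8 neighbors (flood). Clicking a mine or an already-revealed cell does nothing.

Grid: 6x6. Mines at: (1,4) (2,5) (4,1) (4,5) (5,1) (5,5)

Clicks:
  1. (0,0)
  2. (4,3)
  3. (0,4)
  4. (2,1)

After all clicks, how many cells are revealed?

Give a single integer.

Click 1 (0,0) count=0: revealed 24 new [(0,0) (0,1) (0,2) (0,3) (1,0) (1,1) (1,2) (1,3) (2,0) (2,1) (2,2) (2,3) (2,4) (3,0) (3,1) (3,2) (3,3) (3,4) (4,2) (4,3) (4,4) (5,2) (5,3) (5,4)] -> total=24
Click 2 (4,3) count=0: revealed 0 new [(none)] -> total=24
Click 3 (0,4) count=1: revealed 1 new [(0,4)] -> total=25
Click 4 (2,1) count=0: revealed 0 new [(none)] -> total=25

Answer: 25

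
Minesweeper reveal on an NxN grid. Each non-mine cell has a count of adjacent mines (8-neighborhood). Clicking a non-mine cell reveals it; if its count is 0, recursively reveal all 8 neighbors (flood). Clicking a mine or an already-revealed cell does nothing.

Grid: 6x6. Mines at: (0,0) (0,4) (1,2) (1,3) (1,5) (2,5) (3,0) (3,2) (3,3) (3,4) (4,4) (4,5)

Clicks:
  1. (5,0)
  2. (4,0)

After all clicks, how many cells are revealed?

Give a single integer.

Answer: 8

Derivation:
Click 1 (5,0) count=0: revealed 8 new [(4,0) (4,1) (4,2) (4,3) (5,0) (5,1) (5,2) (5,3)] -> total=8
Click 2 (4,0) count=1: revealed 0 new [(none)] -> total=8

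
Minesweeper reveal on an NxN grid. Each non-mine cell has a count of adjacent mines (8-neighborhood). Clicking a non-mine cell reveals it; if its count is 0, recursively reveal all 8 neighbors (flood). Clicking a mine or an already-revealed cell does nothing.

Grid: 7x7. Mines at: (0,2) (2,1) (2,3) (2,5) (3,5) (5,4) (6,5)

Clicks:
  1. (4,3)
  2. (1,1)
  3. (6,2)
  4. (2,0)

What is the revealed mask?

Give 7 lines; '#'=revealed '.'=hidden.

Click 1 (4,3) count=1: revealed 1 new [(4,3)] -> total=1
Click 2 (1,1) count=2: revealed 1 new [(1,1)] -> total=2
Click 3 (6,2) count=0: revealed 15 new [(3,0) (3,1) (3,2) (3,3) (4,0) (4,1) (4,2) (5,0) (5,1) (5,2) (5,3) (6,0) (6,1) (6,2) (6,3)] -> total=17
Click 4 (2,0) count=1: revealed 1 new [(2,0)] -> total=18

Answer: .......
.#.....
#......
####...
####...
####...
####...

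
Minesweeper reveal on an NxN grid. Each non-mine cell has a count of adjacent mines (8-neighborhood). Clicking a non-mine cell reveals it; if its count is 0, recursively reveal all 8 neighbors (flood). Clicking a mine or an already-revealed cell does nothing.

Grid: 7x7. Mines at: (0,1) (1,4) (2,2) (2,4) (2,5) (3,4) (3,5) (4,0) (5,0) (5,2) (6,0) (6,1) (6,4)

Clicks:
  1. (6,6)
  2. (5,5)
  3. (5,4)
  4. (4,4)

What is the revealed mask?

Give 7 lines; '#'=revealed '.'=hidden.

Click 1 (6,6) count=0: revealed 6 new [(4,5) (4,6) (5,5) (5,6) (6,5) (6,6)] -> total=6
Click 2 (5,5) count=1: revealed 0 new [(none)] -> total=6
Click 3 (5,4) count=1: revealed 1 new [(5,4)] -> total=7
Click 4 (4,4) count=2: revealed 1 new [(4,4)] -> total=8

Answer: .......
.......
.......
.......
....###
....###
.....##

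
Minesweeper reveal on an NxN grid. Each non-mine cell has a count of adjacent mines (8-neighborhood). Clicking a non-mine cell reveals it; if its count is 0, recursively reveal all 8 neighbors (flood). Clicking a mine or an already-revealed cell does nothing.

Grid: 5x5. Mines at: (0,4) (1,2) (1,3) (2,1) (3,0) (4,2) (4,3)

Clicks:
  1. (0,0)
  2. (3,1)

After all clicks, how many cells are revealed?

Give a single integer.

Answer: 5

Derivation:
Click 1 (0,0) count=0: revealed 4 new [(0,0) (0,1) (1,0) (1,1)] -> total=4
Click 2 (3,1) count=3: revealed 1 new [(3,1)] -> total=5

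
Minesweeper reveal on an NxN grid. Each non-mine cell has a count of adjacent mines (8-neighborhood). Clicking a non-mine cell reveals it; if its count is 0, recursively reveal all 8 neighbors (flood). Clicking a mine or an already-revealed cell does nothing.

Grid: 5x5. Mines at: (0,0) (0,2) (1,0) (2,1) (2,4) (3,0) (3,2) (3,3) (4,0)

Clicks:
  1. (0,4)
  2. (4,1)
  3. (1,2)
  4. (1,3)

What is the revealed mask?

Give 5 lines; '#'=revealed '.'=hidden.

Answer: ...##
..###
.....
.....
.#...

Derivation:
Click 1 (0,4) count=0: revealed 4 new [(0,3) (0,4) (1,3) (1,4)] -> total=4
Click 2 (4,1) count=3: revealed 1 new [(4,1)] -> total=5
Click 3 (1,2) count=2: revealed 1 new [(1,2)] -> total=6
Click 4 (1,3) count=2: revealed 0 new [(none)] -> total=6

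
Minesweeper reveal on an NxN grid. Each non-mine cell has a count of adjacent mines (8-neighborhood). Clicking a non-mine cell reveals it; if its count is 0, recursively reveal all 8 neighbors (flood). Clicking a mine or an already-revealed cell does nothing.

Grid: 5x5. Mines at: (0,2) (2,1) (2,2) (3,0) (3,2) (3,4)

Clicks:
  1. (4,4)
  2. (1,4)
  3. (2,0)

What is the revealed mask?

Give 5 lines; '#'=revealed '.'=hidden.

Answer: ...##
...##
#..##
.....
....#

Derivation:
Click 1 (4,4) count=1: revealed 1 new [(4,4)] -> total=1
Click 2 (1,4) count=0: revealed 6 new [(0,3) (0,4) (1,3) (1,4) (2,3) (2,4)] -> total=7
Click 3 (2,0) count=2: revealed 1 new [(2,0)] -> total=8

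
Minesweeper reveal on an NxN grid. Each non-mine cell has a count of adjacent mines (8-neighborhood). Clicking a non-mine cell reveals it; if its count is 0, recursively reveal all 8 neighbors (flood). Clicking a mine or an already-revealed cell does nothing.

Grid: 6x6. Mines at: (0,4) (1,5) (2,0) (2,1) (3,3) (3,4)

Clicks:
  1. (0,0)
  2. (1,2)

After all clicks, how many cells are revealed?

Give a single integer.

Answer: 8

Derivation:
Click 1 (0,0) count=0: revealed 8 new [(0,0) (0,1) (0,2) (0,3) (1,0) (1,1) (1,2) (1,3)] -> total=8
Click 2 (1,2) count=1: revealed 0 new [(none)] -> total=8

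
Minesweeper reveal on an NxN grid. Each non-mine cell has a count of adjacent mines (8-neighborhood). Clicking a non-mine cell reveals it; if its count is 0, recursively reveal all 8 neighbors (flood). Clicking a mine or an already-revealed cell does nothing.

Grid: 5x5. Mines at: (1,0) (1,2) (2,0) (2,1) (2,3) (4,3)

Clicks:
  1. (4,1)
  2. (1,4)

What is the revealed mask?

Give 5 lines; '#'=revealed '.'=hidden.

Click 1 (4,1) count=0: revealed 6 new [(3,0) (3,1) (3,2) (4,0) (4,1) (4,2)] -> total=6
Click 2 (1,4) count=1: revealed 1 new [(1,4)] -> total=7

Answer: .....
....#
.....
###..
###..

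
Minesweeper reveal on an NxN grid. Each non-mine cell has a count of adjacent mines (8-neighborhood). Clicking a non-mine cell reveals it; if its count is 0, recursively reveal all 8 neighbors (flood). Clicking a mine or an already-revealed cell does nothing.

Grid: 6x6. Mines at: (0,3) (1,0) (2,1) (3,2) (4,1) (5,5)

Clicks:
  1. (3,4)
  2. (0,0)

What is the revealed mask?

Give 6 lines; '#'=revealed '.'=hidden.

Click 1 (3,4) count=0: revealed 14 new [(0,4) (0,5) (1,3) (1,4) (1,5) (2,3) (2,4) (2,5) (3,3) (3,4) (3,5) (4,3) (4,4) (4,5)] -> total=14
Click 2 (0,0) count=1: revealed 1 new [(0,0)] -> total=15

Answer: #...##
...###
...###
...###
...###
......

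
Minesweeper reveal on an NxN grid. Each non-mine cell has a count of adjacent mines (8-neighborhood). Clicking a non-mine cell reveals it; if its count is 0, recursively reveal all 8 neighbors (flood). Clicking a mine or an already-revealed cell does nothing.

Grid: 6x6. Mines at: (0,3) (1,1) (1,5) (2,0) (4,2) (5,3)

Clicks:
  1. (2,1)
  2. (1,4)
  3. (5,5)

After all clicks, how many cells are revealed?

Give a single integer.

Click 1 (2,1) count=2: revealed 1 new [(2,1)] -> total=1
Click 2 (1,4) count=2: revealed 1 new [(1,4)] -> total=2
Click 3 (5,5) count=0: revealed 15 new [(1,2) (1,3) (2,2) (2,3) (2,4) (2,5) (3,2) (3,3) (3,4) (3,5) (4,3) (4,4) (4,5) (5,4) (5,5)] -> total=17

Answer: 17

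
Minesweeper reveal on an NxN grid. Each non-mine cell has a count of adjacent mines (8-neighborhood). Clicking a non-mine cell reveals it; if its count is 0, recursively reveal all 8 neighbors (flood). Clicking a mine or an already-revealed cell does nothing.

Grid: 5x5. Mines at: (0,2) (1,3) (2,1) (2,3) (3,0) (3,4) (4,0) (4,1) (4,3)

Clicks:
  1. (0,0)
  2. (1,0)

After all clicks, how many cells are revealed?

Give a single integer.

Answer: 4

Derivation:
Click 1 (0,0) count=0: revealed 4 new [(0,0) (0,1) (1,0) (1,1)] -> total=4
Click 2 (1,0) count=1: revealed 0 new [(none)] -> total=4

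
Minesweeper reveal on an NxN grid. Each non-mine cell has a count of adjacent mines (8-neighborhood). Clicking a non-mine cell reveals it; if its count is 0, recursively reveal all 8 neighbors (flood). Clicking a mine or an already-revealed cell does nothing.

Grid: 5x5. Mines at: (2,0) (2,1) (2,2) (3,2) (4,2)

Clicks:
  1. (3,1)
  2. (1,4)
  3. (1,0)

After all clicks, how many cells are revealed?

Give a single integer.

Click 1 (3,1) count=5: revealed 1 new [(3,1)] -> total=1
Click 2 (1,4) count=0: revealed 16 new [(0,0) (0,1) (0,2) (0,3) (0,4) (1,0) (1,1) (1,2) (1,3) (1,4) (2,3) (2,4) (3,3) (3,4) (4,3) (4,4)] -> total=17
Click 3 (1,0) count=2: revealed 0 new [(none)] -> total=17

Answer: 17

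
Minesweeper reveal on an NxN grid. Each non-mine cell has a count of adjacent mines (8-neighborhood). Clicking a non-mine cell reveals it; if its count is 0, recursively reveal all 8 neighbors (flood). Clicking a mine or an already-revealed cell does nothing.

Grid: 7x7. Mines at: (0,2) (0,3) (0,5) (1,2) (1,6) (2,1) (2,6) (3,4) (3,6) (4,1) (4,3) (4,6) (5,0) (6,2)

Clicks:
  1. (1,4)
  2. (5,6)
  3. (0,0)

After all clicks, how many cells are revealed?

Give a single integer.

Click 1 (1,4) count=2: revealed 1 new [(1,4)] -> total=1
Click 2 (5,6) count=1: revealed 1 new [(5,6)] -> total=2
Click 3 (0,0) count=0: revealed 4 new [(0,0) (0,1) (1,0) (1,1)] -> total=6

Answer: 6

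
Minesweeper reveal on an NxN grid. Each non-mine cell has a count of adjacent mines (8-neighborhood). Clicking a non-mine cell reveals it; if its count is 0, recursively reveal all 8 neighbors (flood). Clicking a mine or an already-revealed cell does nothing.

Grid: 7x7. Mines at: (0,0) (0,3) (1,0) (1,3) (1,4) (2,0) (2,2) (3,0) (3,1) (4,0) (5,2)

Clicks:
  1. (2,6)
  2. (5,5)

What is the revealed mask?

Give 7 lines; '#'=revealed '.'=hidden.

Click 1 (2,6) count=0: revealed 24 new [(0,5) (0,6) (1,5) (1,6) (2,3) (2,4) (2,5) (2,6) (3,3) (3,4) (3,5) (3,6) (4,3) (4,4) (4,5) (4,6) (5,3) (5,4) (5,5) (5,6) (6,3) (6,4) (6,5) (6,6)] -> total=24
Click 2 (5,5) count=0: revealed 0 new [(none)] -> total=24

Answer: .....##
.....##
...####
...####
...####
...####
...####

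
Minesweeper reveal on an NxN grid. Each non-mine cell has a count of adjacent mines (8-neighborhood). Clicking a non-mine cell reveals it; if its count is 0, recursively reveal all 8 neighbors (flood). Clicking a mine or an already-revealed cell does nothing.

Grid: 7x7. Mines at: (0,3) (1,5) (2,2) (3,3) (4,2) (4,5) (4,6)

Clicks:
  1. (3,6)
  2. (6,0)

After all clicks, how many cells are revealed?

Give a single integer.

Click 1 (3,6) count=2: revealed 1 new [(3,6)] -> total=1
Click 2 (6,0) count=0: revealed 26 new [(0,0) (0,1) (0,2) (1,0) (1,1) (1,2) (2,0) (2,1) (3,0) (3,1) (4,0) (4,1) (5,0) (5,1) (5,2) (5,3) (5,4) (5,5) (5,6) (6,0) (6,1) (6,2) (6,3) (6,4) (6,5) (6,6)] -> total=27

Answer: 27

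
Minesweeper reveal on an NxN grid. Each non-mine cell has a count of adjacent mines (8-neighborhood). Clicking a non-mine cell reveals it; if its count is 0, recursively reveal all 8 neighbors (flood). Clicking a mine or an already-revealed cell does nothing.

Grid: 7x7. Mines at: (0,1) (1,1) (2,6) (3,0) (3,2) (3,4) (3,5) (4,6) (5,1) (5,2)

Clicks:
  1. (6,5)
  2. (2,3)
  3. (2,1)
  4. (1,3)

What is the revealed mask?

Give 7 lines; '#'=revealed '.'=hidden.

Click 1 (6,5) count=0: revealed 11 new [(4,3) (4,4) (4,5) (5,3) (5,4) (5,5) (5,6) (6,3) (6,4) (6,5) (6,6)] -> total=11
Click 2 (2,3) count=2: revealed 1 new [(2,3)] -> total=12
Click 3 (2,1) count=3: revealed 1 new [(2,1)] -> total=13
Click 4 (1,3) count=0: revealed 13 new [(0,2) (0,3) (0,4) (0,5) (0,6) (1,2) (1,3) (1,4) (1,5) (1,6) (2,2) (2,4) (2,5)] -> total=26

Answer: ..#####
..#####
.#####.
.......
...###.
...####
...####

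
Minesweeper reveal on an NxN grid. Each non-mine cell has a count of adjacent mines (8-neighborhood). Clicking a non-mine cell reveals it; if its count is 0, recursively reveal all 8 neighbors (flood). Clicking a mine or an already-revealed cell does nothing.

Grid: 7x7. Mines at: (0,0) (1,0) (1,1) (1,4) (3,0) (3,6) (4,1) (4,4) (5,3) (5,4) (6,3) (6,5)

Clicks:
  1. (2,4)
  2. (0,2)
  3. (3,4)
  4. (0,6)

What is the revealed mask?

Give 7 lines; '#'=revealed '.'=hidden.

Click 1 (2,4) count=1: revealed 1 new [(2,4)] -> total=1
Click 2 (0,2) count=1: revealed 1 new [(0,2)] -> total=2
Click 3 (3,4) count=1: revealed 1 new [(3,4)] -> total=3
Click 4 (0,6) count=0: revealed 6 new [(0,5) (0,6) (1,5) (1,6) (2,5) (2,6)] -> total=9

Answer: ..#..##
.....##
....###
....#..
.......
.......
.......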